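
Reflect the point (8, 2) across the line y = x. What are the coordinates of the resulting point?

Reflection across line y = x: (8, 2) → (2, 8)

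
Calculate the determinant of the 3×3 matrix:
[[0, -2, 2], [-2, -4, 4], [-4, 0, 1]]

Expansion along first row:
det = 0·det([[-4,4],[0,1]]) - -2·det([[-2,4],[-4,1]]) + 2·det([[-2,-4],[-4,0]])
    = 0·(-4·1 - 4·0) - -2·(-2·1 - 4·-4) + 2·(-2·0 - -4·-4)
    = 0·-4 - -2·14 + 2·-16
    = 0 + 28 + -32 = -4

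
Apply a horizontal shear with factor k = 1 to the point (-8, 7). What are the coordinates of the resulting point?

Shear matrix for horizontal shear with factor k = 1:
[[1, 1], [0, 1]]
Result: (-8, 7) → (-1, 7)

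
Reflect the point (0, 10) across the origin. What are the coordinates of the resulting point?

Reflection across origin: (0, 10) → (0, -10)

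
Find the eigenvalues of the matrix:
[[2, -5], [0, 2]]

Characteristic equation: det(A - λI) = 0
λ² - (trace)λ + (det) = 0
trace = 2 + 2 = 4, det = (2)(2) - (-5)(0) = 4
λ² - (4)λ + (4) = 0
λ = (4 ± √((4)² - 4·(4))) / 2 = (4 ± √0) / 2
Solving: λ = 2, 2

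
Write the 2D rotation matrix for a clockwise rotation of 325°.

Rotation matrix formula: [[cos θ, -sin θ], [sin θ, cos θ]]
A clockwise rotation by 325° is equivalent to a counterclockwise rotation by -325°.
For θ = -325°:
cos(-325°) = 0.8192
sin(-325°) = 0.5736
Result: [[0.8192, -0.5736], [0.5736, 0.8192]]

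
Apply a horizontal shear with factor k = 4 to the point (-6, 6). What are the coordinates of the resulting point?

Shear matrix for horizontal shear with factor k = 4:
[[1, 4], [0, 1]]
Result: (-6, 6) → (18, 6)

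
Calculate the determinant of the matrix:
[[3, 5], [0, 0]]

For a 2×2 matrix [[a, b], [c, d]], det = ad - bc
det = (3)(0) - (5)(0) = 0 - 0 = 0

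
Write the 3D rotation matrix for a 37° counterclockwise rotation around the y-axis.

Rotation matrix for counterclockwise 37° around y-axis:
cos(37°) = 0.7986, sin(37°) = 0.6018
Result: [[0.7986, 0, 0.6018], [0, 1, 0], [-0.6018, 0, 0.7986]]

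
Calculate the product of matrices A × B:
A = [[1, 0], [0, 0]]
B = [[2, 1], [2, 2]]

Matrix multiplication:
C[0][0] = 1×2 + 0×2 = 2
C[0][1] = 1×1 + 0×2 = 1
C[1][0] = 0×2 + 0×2 = 0
C[1][1] = 0×1 + 0×2 = 0
Result: [[2, 1], [0, 0]]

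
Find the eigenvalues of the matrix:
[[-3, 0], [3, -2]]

Characteristic equation: det(A - λI) = 0
λ² - (trace)λ + (det) = 0
trace = -3 + -2 = -5, det = (-3)(-2) - (0)(3) = 6
λ² - (-5)λ + (6) = 0
λ = (-5 ± √((-5)² - 4·(6))) / 2 = (-5 ± √1) / 2
Solving: λ = -3, -2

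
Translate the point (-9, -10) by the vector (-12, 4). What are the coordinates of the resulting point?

Translation by (-12, 4) (homogeneous matrix [[1, 0, -12], [0, 1, 4], [0, 0, 1]]):
x' = -9 + -12 = -21
y' = -10 + 4 = -6
Result: (-21, -6)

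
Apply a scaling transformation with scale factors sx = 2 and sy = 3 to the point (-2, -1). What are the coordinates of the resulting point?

Scaling matrix:
[[2, 0], [0, 3]]
Result: (-2 × 2, -1 × 3) = (-4, -3)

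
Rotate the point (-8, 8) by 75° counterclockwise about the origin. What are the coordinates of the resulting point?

Rotation matrix for 75°: [[cos 75°, -sin 75°], [sin 75°, cos 75°]] ≈ [[0.258819, -0.965926], [0.965926, 0.258819]]
[[0.258819, -0.965926], [0.965926, 0.258819]] × [-8, 8]ᵀ ≈ [-9.7980, -5.6569]ᵀ
Result: (-9.7980, -5.6569)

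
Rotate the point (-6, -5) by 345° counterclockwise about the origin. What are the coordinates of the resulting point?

Rotation matrix for 345°: [[cos 345°, -sin 345°], [sin 345°, cos 345°]] ≈ [[0.965926, 0.258819], [-0.258819, 0.965926]]
[[0.965926, 0.258819], [-0.258819, 0.965926]] × [-6, -5]ᵀ ≈ [-7.0897, -3.2767]ᵀ
Result: (-7.0897, -3.2767)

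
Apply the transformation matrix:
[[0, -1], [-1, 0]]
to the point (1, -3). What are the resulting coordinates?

Matrix multiplication:
[[0, -1], [-1, 0]] × [1, -3]ᵀ
= [(0)(1) + (-1)(-3), (-1)(1) + (0)(-3)]ᵀ
= [3, -1]ᵀ
Result: (3, -1)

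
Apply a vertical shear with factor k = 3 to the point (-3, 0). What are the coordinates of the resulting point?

Shear matrix for vertical shear with factor k = 3:
[[1, 0], [3, 1]]
Result: (-3, 0) → (-3, -9)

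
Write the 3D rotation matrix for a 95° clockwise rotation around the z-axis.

Rotation matrix for clockwise 95° around z-axis:
A clockwise rotation by 95° is a counterclockwise rotation by -95°.
cos(-95°) = -0.0872, sin(-95°) = -0.9962
Result: [[-0.0872, 0.9962, 0], [-0.9962, -0.0872, 0], [0, 0, 1]]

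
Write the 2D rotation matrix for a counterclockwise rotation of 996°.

Rotation matrix formula: [[cos θ, -sin θ], [sin θ, cos θ]]
For θ = 996°:
cos(996°) = 0.1045
sin(996°) = -0.9945
Result: [[0.1045, 0.9945], [-0.9945, 0.1045]]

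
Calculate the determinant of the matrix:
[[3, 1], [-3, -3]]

For a 2×2 matrix [[a, b], [c, d]], det = ad - bc
det = (3)(-3) - (1)(-3) = -9 - -3 = -6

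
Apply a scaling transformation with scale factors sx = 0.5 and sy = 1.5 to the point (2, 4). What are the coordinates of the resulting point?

Scaling matrix:
[[0.50, 0], [0, 1.50]]
Result: (2 × 0.5, 4 × 1.5) = (1, 6)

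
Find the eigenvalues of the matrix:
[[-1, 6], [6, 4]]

Characteristic equation: det(A - λI) = 0
λ² - (trace)λ + (det) = 0
trace = -1 + 4 = 3, det = (-1)(4) - (6)(6) = -40
λ² - (3)λ + (-40) = 0
λ = (3 ± √((3)² - 4·(-40))) / 2 = (3 ± √169) / 2
Solving: λ = -5, 8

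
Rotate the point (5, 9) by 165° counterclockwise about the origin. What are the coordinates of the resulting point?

Rotation matrix for 165°: [[cos 165°, -sin 165°], [sin 165°, cos 165°]] ≈ [[-0.965926, -0.258819], [0.258819, -0.965926]]
[[-0.965926, -0.258819], [0.258819, -0.965926]] × [5, 9]ᵀ ≈ [-7.1590, -7.3992]ᵀ
Result: (-7.1590, -7.3992)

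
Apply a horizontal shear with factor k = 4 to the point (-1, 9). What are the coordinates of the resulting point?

Shear matrix for horizontal shear with factor k = 4:
[[1, 4], [0, 1]]
Result: (-1, 9) → (35, 9)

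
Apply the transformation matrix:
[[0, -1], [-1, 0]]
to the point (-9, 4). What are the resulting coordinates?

Matrix multiplication:
[[0, -1], [-1, 0]] × [-9, 4]ᵀ
= [(0)(-9) + (-1)(4), (-1)(-9) + (0)(4)]ᵀ
= [-4, 9]ᵀ
Result: (-4, 9)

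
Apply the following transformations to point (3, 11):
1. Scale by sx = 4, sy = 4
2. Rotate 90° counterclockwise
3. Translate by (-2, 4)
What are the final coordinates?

Step 1: Scale → (12, 44)
Step 2: Rotate 90° → (-44, 12)
Step 3: Translate → (-46, 16)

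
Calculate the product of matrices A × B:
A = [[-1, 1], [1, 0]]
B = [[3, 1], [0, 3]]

Matrix multiplication:
C[0][0] = -1×3 + 1×0 = -3
C[0][1] = -1×1 + 1×3 = 2
C[1][0] = 1×3 + 0×0 = 3
C[1][1] = 1×1 + 0×3 = 1
Result: [[-3, 2], [3, 1]]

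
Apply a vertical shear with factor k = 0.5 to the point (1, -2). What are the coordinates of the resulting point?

Shear matrix for vertical shear with factor k = 0.5:
[[1, 0], [0.50, 1]]
Result: (1, -2) → (1, -1.5)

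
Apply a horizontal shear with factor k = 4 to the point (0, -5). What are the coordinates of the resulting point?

Shear matrix for horizontal shear with factor k = 4:
[[1, 4], [0, 1]]
Result: (0, -5) → (-20, -5)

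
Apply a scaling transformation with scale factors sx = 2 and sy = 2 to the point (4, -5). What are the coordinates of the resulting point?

Scaling matrix:
[[2, 0], [0, 2]]
Result: (4 × 2, -5 × 2) = (8, -10)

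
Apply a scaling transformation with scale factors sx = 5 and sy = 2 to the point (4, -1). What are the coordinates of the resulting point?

Scaling matrix:
[[5, 0], [0, 2]]
Result: (4 × 5, -1 × 2) = (20, -2)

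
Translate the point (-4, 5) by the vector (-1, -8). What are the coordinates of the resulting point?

Translation by (-1, -8) (homogeneous matrix [[1, 0, -1], [0, 1, -8], [0, 0, 1]]):
x' = -4 + -1 = -5
y' = 5 + -8 = -3
Result: (-5, -3)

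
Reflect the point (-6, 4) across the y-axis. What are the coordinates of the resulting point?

Reflection across y-axis: (-6, 4) → (6, 4)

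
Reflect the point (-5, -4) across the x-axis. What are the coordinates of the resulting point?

Reflection across x-axis: (-5, -4) → (-5, 4)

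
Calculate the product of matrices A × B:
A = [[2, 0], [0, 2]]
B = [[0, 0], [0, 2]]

Matrix multiplication:
C[0][0] = 2×0 + 0×0 = 0
C[0][1] = 2×0 + 0×2 = 0
C[1][0] = 0×0 + 2×0 = 0
C[1][1] = 0×0 + 2×2 = 4
Result: [[0, 0], [0, 4]]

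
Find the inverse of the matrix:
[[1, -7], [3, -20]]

For [[a,b],[c,d]], inverse = (1/det)·[[d,-b],[-c,a]]
det = (1)(-20) - (-7)(3) = -20 - -21 = 1
Inverse = [[-20, 7], [-3, 1]]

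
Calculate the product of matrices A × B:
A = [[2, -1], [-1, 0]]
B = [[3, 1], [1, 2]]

Matrix multiplication:
C[0][0] = 2×3 + -1×1 = 5
C[0][1] = 2×1 + -1×2 = 0
C[1][0] = -1×3 + 0×1 = -3
C[1][1] = -1×1 + 0×2 = -1
Result: [[5, 0], [-3, -1]]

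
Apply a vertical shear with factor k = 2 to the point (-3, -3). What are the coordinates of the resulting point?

Shear matrix for vertical shear with factor k = 2:
[[1, 0], [2, 1]]
Result: (-3, -3) → (-3, -9)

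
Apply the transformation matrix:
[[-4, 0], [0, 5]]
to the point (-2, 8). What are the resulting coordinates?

Matrix multiplication:
[[-4, 0], [0, 5]] × [-2, 8]ᵀ
= [(-4)(-2) + (0)(8), (0)(-2) + (5)(8)]ᵀ
= [8, 40]ᵀ
Result: (8, 40)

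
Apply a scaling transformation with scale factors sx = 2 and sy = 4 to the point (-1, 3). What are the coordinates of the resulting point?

Scaling matrix:
[[2, 0], [0, 4]]
Result: (-1 × 2, 3 × 4) = (-2, 12)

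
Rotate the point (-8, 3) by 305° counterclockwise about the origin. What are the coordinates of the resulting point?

Rotation matrix for 305°: [[cos 305°, -sin 305°], [sin 305°, cos 305°]] ≈ [[0.573576, 0.819152], [-0.819152, 0.573576]]
[[0.573576, 0.819152], [-0.819152, 0.573576]] × [-8, 3]ᵀ ≈ [-2.1312, 8.2739]ᵀ
Result: (-2.1312, 8.2739)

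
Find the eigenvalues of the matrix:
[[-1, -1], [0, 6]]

Characteristic equation: det(A - λI) = 0
λ² - (trace)λ + (det) = 0
trace = -1 + 6 = 5, det = (-1)(6) - (-1)(0) = -6
λ² - (5)λ + (-6) = 0
λ = (5 ± √((5)² - 4·(-6))) / 2 = (5 ± √49) / 2
Solving: λ = -1, 6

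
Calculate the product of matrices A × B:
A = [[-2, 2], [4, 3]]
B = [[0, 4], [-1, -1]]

Matrix multiplication:
C[0][0] = -2×0 + 2×-1 = -2
C[0][1] = -2×4 + 2×-1 = -10
C[1][0] = 4×0 + 3×-1 = -3
C[1][1] = 4×4 + 3×-1 = 13
Result: [[-2, -10], [-3, 13]]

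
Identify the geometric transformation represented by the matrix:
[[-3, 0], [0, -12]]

This matrix represents: non-uniform scaling by sx = -3, sy = -12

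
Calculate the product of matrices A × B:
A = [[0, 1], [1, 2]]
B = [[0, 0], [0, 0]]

Matrix multiplication:
C[0][0] = 0×0 + 1×0 = 0
C[0][1] = 0×0 + 1×0 = 0
C[1][0] = 1×0 + 2×0 = 0
C[1][1] = 1×0 + 2×0 = 0
Result: [[0, 0], [0, 0]]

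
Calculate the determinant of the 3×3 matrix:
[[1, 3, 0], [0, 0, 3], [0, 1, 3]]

Expansion along first row:
det = 1·det([[0,3],[1,3]]) - 3·det([[0,3],[0,3]]) + 0·det([[0,0],[0,1]])
    = 1·(0·3 - 3·1) - 3·(0·3 - 3·0) + 0·(0·1 - 0·0)
    = 1·-3 - 3·0 + 0·0
    = -3 + 0 + 0 = -3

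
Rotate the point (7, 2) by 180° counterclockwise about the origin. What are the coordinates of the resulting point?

Rotation matrix for 180°: [[cos 180°, -sin 180°], [sin 180°, cos 180°]] = [[-1, 0], [0, -1]]
[[-1, 0], [0, -1]] × [7, 2]ᵀ = [-7, -2]ᵀ
Result: (-7, -2)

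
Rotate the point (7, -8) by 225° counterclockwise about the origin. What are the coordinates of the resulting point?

Rotation matrix for 225°: [[cos 225°, -sin 225°], [sin 225°, cos 225°]] ≈ [[-0.707107, 0.707107], [-0.707107, -0.707107]]
[[-0.707107, 0.707107], [-0.707107, -0.707107]] × [7, -8]ᵀ ≈ [-10.6066, 0.7071]ᵀ
Result: (-10.6066, 0.7071)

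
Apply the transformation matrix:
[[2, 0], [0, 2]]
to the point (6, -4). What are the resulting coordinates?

Matrix multiplication:
[[2, 0], [0, 2]] × [6, -4]ᵀ
= [(2)(6) + (0)(-4), (0)(6) + (2)(-4)]ᵀ
= [12, -8]ᵀ
Result: (12, -8)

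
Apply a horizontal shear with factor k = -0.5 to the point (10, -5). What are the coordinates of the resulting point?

Shear matrix for horizontal shear with factor k = -0.5:
[[1, -0.50], [0, 1]]
Result: (10, -5) → (12.5, -5)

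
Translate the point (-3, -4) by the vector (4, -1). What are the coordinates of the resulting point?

Translation by (4, -1) (homogeneous matrix [[1, 0, 4], [0, 1, -1], [0, 0, 1]]):
x' = -3 + 4 = 1
y' = -4 + -1 = -5
Result: (1, -5)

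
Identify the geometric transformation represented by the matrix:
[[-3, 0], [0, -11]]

This matrix represents: non-uniform scaling by sx = -3, sy = -11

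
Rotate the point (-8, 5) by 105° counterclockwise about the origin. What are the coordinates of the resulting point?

Rotation matrix for 105°: [[cos 105°, -sin 105°], [sin 105°, cos 105°]] ≈ [[-0.258819, -0.965926], [0.965926, -0.258819]]
[[-0.258819, -0.965926], [0.965926, -0.258819]] × [-8, 5]ᵀ ≈ [-2.7591, -9.0215]ᵀ
Result: (-2.7591, -9.0215)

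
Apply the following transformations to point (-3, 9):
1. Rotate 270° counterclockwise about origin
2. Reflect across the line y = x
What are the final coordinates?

Step 1: Rotate 270° → (9, 3)
Step 2: Reflect across line y = x → (3, 9)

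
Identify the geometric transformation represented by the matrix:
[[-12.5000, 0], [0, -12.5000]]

This matrix represents: uniform scaling by factor -12.5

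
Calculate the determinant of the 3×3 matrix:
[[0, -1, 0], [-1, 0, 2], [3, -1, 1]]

Expansion along first row:
det = 0·det([[0,2],[-1,1]]) - -1·det([[-1,2],[3,1]]) + 0·det([[-1,0],[3,-1]])
    = 0·(0·1 - 2·-1) - -1·(-1·1 - 2·3) + 0·(-1·-1 - 0·3)
    = 0·2 - -1·-7 + 0·1
    = 0 + -7 + 0 = -7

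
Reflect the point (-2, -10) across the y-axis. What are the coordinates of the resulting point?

Reflection across y-axis: (-2, -10) → (2, -10)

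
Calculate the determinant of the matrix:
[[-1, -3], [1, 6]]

For a 2×2 matrix [[a, b], [c, d]], det = ad - bc
det = (-1)(6) - (-3)(1) = -6 - -3 = -3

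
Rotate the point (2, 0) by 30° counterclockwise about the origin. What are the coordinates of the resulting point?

Rotation matrix for 30°: [[cos 30°, -sin 30°], [sin 30°, cos 30°]] ≈ [[0.866025, -0.500000], [0.500000, 0.866025]]
[[0.866025, -0.500000], [0.500000, 0.866025]] × [2, 0]ᵀ ≈ [1.7321, 1]ᵀ
Result: (1.7321, 1)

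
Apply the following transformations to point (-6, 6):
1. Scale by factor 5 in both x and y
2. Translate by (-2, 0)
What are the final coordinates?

Step 1: Scale (-6, 6) by 5 → (-30, 30)
Step 2: Translate by (-2, 0) → (-32, 30)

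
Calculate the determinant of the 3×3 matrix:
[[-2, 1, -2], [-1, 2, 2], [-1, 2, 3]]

Expansion along first row:
det = -2·det([[2,2],[2,3]]) - 1·det([[-1,2],[-1,3]]) + -2·det([[-1,2],[-1,2]])
    = -2·(2·3 - 2·2) - 1·(-1·3 - 2·-1) + -2·(-1·2 - 2·-1)
    = -2·2 - 1·-1 + -2·0
    = -4 + 1 + 0 = -3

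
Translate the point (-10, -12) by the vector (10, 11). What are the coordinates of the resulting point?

Translation by (10, 11) (homogeneous matrix [[1, 0, 10], [0, 1, 11], [0, 0, 1]]):
x' = -10 + 10 = 0
y' = -12 + 11 = -1
Result: (0, -1)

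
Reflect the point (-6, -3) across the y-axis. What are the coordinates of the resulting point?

Reflection across y-axis: (-6, -3) → (6, -3)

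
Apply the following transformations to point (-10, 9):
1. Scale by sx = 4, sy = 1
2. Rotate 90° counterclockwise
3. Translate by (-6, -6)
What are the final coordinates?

Step 1: Scale → (-40, 9)
Step 2: Rotate 90° → (-9, -40)
Step 3: Translate → (-15, -46)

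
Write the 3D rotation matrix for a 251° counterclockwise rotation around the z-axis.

Rotation matrix for counterclockwise 251° around z-axis:
cos(251°) = -0.3256, sin(251°) = -0.9455
Result: [[-0.3256, 0.9455, 0], [-0.9455, -0.3256, 0], [0, 0, 1]]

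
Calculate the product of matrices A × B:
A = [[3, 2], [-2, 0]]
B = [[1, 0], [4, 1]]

Matrix multiplication:
C[0][0] = 3×1 + 2×4 = 11
C[0][1] = 3×0 + 2×1 = 2
C[1][0] = -2×1 + 0×4 = -2
C[1][1] = -2×0 + 0×1 = 0
Result: [[11, 2], [-2, 0]]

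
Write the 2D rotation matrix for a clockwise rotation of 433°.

Rotation matrix formula: [[cos θ, -sin θ], [sin θ, cos θ]]
A clockwise rotation by 433° is equivalent to a counterclockwise rotation by -433°.
For θ = -433°:
cos(-433°) = 0.2924
sin(-433°) = -0.9563
Result: [[0.2924, 0.9563], [-0.9563, 0.2924]]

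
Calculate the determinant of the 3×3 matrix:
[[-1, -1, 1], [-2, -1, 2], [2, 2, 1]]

Expansion along first row:
det = -1·det([[-1,2],[2,1]]) - -1·det([[-2,2],[2,1]]) + 1·det([[-2,-1],[2,2]])
    = -1·(-1·1 - 2·2) - -1·(-2·1 - 2·2) + 1·(-2·2 - -1·2)
    = -1·-5 - -1·-6 + 1·-2
    = 5 + -6 + -2 = -3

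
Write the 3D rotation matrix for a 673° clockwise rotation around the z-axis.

Rotation matrix for clockwise 673° around z-axis:
A clockwise rotation by 673° is a counterclockwise rotation by -673°.
cos(-673°) = 0.6820, sin(-673°) = 0.7314
Result: [[0.6820, -0.7314, 0], [0.7314, 0.6820, 0], [0, 0, 1]]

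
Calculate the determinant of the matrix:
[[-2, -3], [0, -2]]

For a 2×2 matrix [[a, b], [c, d]], det = ad - bc
det = (-2)(-2) - (-3)(0) = 4 - 0 = 4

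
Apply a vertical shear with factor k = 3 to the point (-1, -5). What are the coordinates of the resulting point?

Shear matrix for vertical shear with factor k = 3:
[[1, 0], [3, 1]]
Result: (-1, -5) → (-1, -8)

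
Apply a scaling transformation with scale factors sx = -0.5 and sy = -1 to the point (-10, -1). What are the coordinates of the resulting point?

Scaling matrix:
[[-0.50, 0], [0, -1]]
Result: (-10 × -0.5, -1 × -1) = (5, 1)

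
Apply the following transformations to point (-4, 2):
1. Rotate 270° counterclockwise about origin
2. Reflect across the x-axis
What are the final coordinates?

Step 1: Rotate 270° → (2, 4)
Step 2: Reflect across x-axis → (2, -4)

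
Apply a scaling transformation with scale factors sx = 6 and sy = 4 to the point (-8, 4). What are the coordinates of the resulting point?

Scaling matrix:
[[6, 0], [0, 4]]
Result: (-8 × 6, 4 × 4) = (-48, 16)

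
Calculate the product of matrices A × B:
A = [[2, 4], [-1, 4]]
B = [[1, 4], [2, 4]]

Matrix multiplication:
C[0][0] = 2×1 + 4×2 = 10
C[0][1] = 2×4 + 4×4 = 24
C[1][0] = -1×1 + 4×2 = 7
C[1][1] = -1×4 + 4×4 = 12
Result: [[10, 24], [7, 12]]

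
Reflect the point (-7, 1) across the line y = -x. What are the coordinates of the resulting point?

Reflection across line y = -x: (-7, 1) → (-1, 7)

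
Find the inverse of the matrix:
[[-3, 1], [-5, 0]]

For [[a,b],[c,d]], inverse = (1/det)·[[d,-b],[-c,a]]
det = (-3)(0) - (1)(-5) = 0 - -5 = 5
Inverse = (1/5)·[[0, -1], [5, -3]]
= [[0, -1/5], [1, -3/5]]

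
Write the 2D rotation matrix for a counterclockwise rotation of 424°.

Rotation matrix formula: [[cos θ, -sin θ], [sin θ, cos θ]]
For θ = 424°:
cos(424°) = 0.4384
sin(424°) = 0.8988
Result: [[0.4384, -0.8988], [0.8988, 0.4384]]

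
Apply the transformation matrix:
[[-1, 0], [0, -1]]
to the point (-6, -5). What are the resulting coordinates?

Matrix multiplication:
[[-1, 0], [0, -1]] × [-6, -5]ᵀ
= [(-1)(-6) + (0)(-5), (0)(-6) + (-1)(-5)]ᵀ
= [6, 5]ᵀ
Result: (6, 5)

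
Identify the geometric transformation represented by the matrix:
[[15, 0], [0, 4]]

This matrix represents: non-uniform scaling by sx = 15, sy = 4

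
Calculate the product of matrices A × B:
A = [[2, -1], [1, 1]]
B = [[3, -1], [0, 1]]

Matrix multiplication:
C[0][0] = 2×3 + -1×0 = 6
C[0][1] = 2×-1 + -1×1 = -3
C[1][0] = 1×3 + 1×0 = 3
C[1][1] = 1×-1 + 1×1 = 0
Result: [[6, -3], [3, 0]]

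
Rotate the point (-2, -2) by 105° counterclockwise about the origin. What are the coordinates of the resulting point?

Rotation matrix for 105°: [[cos 105°, -sin 105°], [sin 105°, cos 105°]] ≈ [[-0.258819, -0.965926], [0.965926, -0.258819]]
[[-0.258819, -0.965926], [0.965926, -0.258819]] × [-2, -2]ᵀ ≈ [2.4495, -1.4142]ᵀ
Result: (2.4495, -1.4142)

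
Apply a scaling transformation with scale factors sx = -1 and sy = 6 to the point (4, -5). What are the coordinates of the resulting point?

Scaling matrix:
[[-1, 0], [0, 6]]
Result: (4 × -1, -5 × 6) = (-4, -30)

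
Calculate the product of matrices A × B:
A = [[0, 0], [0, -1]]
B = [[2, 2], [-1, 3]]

Matrix multiplication:
C[0][0] = 0×2 + 0×-1 = 0
C[0][1] = 0×2 + 0×3 = 0
C[1][0] = 0×2 + -1×-1 = 1
C[1][1] = 0×2 + -1×3 = -3
Result: [[0, 0], [1, -3]]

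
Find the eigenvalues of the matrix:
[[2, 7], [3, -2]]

Characteristic equation: det(A - λI) = 0
λ² - (trace)λ + (det) = 0
trace = 2 + -2 = 0, det = (2)(-2) - (7)(3) = -25
λ² - (0)λ + (-25) = 0
λ = (0 ± √((0)² - 4·(-25))) / 2 = (0 ± √100) / 2
Solving: λ = -5, 5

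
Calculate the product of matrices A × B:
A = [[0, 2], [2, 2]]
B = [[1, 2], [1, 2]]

Matrix multiplication:
C[0][0] = 0×1 + 2×1 = 2
C[0][1] = 0×2 + 2×2 = 4
C[1][0] = 2×1 + 2×1 = 4
C[1][1] = 2×2 + 2×2 = 8
Result: [[2, 4], [4, 8]]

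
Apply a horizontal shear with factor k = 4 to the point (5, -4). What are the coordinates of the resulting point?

Shear matrix for horizontal shear with factor k = 4:
[[1, 4], [0, 1]]
Result: (5, -4) → (-11, -4)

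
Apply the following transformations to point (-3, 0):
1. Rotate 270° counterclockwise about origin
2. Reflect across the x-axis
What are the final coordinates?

Step 1: Rotate 270° → (0, 3)
Step 2: Reflect across x-axis → (0, -3)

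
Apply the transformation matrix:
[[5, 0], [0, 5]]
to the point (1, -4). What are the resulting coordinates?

Matrix multiplication:
[[5, 0], [0, 5]] × [1, -4]ᵀ
= [(5)(1) + (0)(-4), (0)(1) + (5)(-4)]ᵀ
= [5, -20]ᵀ
Result: (5, -20)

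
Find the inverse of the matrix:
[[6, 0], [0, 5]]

For [[a,b],[c,d]], inverse = (1/det)·[[d,-b],[-c,a]]
det = (6)(5) - (0)(0) = 30 - 0 = 30
Inverse = (1/30)·[[5, 0], [0, 6]]
= [[1/6, 0], [0, 1/5]]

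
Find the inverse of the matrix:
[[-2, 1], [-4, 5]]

For [[a,b],[c,d]], inverse = (1/det)·[[d,-b],[-c,a]]
det = (-2)(5) - (1)(-4) = -10 - -4 = -6
Inverse = (1/-6)·[[5, -1], [4, -2]]
= [[-5/6, 1/6], [-2/3, 1/3]]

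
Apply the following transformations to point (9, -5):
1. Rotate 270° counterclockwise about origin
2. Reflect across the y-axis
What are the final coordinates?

Step 1: Rotate 270° → (-5, -9)
Step 2: Reflect across y-axis → (5, -9)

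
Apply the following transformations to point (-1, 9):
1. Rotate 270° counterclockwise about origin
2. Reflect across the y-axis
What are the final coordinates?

Step 1: Rotate 270° → (9, 1)
Step 2: Reflect across y-axis → (-9, 1)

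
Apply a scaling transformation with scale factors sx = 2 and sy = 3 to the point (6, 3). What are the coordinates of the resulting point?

Scaling matrix:
[[2, 0], [0, 3]]
Result: (6 × 2, 3 × 3) = (12, 9)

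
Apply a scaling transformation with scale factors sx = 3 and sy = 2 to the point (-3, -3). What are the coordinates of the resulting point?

Scaling matrix:
[[3, 0], [0, 2]]
Result: (-3 × 3, -3 × 2) = (-9, -6)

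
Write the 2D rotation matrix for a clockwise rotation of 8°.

Rotation matrix formula: [[cos θ, -sin θ], [sin θ, cos θ]]
A clockwise rotation by 8° is equivalent to a counterclockwise rotation by -8°.
For θ = -8°:
cos(-8°) = 0.9903
sin(-8°) = -0.1392
Result: [[0.9903, 0.1392], [-0.1392, 0.9903]]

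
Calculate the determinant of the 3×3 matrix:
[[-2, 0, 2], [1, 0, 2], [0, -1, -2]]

Expansion along first row:
det = -2·det([[0,2],[-1,-2]]) - 0·det([[1,2],[0,-2]]) + 2·det([[1,0],[0,-1]])
    = -2·(0·-2 - 2·-1) - 0·(1·-2 - 2·0) + 2·(1·-1 - 0·0)
    = -2·2 - 0·-2 + 2·-1
    = -4 + 0 + -2 = -6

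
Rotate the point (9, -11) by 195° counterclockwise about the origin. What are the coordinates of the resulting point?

Rotation matrix for 195°: [[cos 195°, -sin 195°], [sin 195°, cos 195°]] ≈ [[-0.965926, 0.258819], [-0.258819, -0.965926]]
[[-0.965926, 0.258819], [-0.258819, -0.965926]] × [9, -11]ᵀ ≈ [-11.5403, 8.2958]ᵀ
Result: (-11.5403, 8.2958)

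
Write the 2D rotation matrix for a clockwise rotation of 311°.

Rotation matrix formula: [[cos θ, -sin θ], [sin θ, cos θ]]
A clockwise rotation by 311° is equivalent to a counterclockwise rotation by -311°.
For θ = -311°:
cos(-311°) = 0.6561
sin(-311°) = 0.7547
Result: [[0.6561, -0.7547], [0.7547, 0.6561]]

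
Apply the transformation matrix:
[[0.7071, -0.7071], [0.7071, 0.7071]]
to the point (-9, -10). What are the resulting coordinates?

Matrix multiplication:
[[0.7071, -0.7071], [0.7071, 0.7071]] × [-9, -10]ᵀ
= [(0.7071)(-9) + (-0.7071)(-10), (0.7071)(-9) + (0.7071)(-10)]ᵀ
= [0.7071, -13.4349]ᵀ
Result: (0.7071, -13.4349)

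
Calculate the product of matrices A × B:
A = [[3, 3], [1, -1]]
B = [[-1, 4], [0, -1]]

Matrix multiplication:
C[0][0] = 3×-1 + 3×0 = -3
C[0][1] = 3×4 + 3×-1 = 9
C[1][0] = 1×-1 + -1×0 = -1
C[1][1] = 1×4 + -1×-1 = 5
Result: [[-3, 9], [-1, 5]]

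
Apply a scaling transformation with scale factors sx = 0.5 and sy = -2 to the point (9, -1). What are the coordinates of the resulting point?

Scaling matrix:
[[0.50, 0], [0, -2]]
Result: (9 × 0.5, -1 × -2) = (4.5, 2)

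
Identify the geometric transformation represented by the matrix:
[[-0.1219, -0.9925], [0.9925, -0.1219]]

This matrix represents: rotation by 97° counterclockwise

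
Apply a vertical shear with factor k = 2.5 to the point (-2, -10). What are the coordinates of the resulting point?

Shear matrix for vertical shear with factor k = 2.5:
[[1, 0], [2.50, 1]]
Result: (-2, -10) → (-2, -15)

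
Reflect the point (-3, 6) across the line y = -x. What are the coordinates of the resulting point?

Reflection across line y = -x: (-3, 6) → (-6, 3)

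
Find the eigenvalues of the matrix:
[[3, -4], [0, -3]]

Characteristic equation: det(A - λI) = 0
λ² - (trace)λ + (det) = 0
trace = 3 + -3 = 0, det = (3)(-3) - (-4)(0) = -9
λ² - (0)λ + (-9) = 0
λ = (0 ± √((0)² - 4·(-9))) / 2 = (0 ± √36) / 2
Solving: λ = -3, 3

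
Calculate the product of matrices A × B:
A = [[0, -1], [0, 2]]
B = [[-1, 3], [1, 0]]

Matrix multiplication:
C[0][0] = 0×-1 + -1×1 = -1
C[0][1] = 0×3 + -1×0 = 0
C[1][0] = 0×-1 + 2×1 = 2
C[1][1] = 0×3 + 2×0 = 0
Result: [[-1, 0], [2, 0]]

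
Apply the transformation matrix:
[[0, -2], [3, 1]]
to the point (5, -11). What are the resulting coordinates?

Matrix multiplication:
[[0, -2], [3, 1]] × [5, -11]ᵀ
= [(0)(5) + (-2)(-11), (3)(5) + (1)(-11)]ᵀ
= [22, 4]ᵀ
Result: (22, 4)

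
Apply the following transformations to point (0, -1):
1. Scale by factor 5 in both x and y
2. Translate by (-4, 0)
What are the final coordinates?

Step 1: Scale (0, -1) by 5 → (0, -5)
Step 2: Translate by (-4, 0) → (-4, -5)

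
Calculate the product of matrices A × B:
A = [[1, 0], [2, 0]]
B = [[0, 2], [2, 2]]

Matrix multiplication:
C[0][0] = 1×0 + 0×2 = 0
C[0][1] = 1×2 + 0×2 = 2
C[1][0] = 2×0 + 0×2 = 0
C[1][1] = 2×2 + 0×2 = 4
Result: [[0, 2], [0, 4]]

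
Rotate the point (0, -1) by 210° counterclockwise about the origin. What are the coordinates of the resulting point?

Rotation matrix for 210°: [[cos 210°, -sin 210°], [sin 210°, cos 210°]] ≈ [[-0.866025, 0.500000], [-0.500000, -0.866025]]
[[-0.866025, 0.500000], [-0.500000, -0.866025]] × [0, -1]ᵀ ≈ [-0.5000, 0.8660]ᵀ
Result: (-0.5000, 0.8660)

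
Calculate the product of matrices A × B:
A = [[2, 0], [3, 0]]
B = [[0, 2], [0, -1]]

Matrix multiplication:
C[0][0] = 2×0 + 0×0 = 0
C[0][1] = 2×2 + 0×-1 = 4
C[1][0] = 3×0 + 0×0 = 0
C[1][1] = 3×2 + 0×-1 = 6
Result: [[0, 4], [0, 6]]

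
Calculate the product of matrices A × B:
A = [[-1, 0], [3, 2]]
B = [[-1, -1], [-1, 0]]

Matrix multiplication:
C[0][0] = -1×-1 + 0×-1 = 1
C[0][1] = -1×-1 + 0×0 = 1
C[1][0] = 3×-1 + 2×-1 = -5
C[1][1] = 3×-1 + 2×0 = -3
Result: [[1, 1], [-5, -3]]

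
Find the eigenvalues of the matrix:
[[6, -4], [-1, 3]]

Characteristic equation: det(A - λI) = 0
λ² - (trace)λ + (det) = 0
trace = 6 + 3 = 9, det = (6)(3) - (-4)(-1) = 14
λ² - (9)λ + (14) = 0
λ = (9 ± √((9)² - 4·(14))) / 2 = (9 ± √25) / 2
Solving: λ = 2, 7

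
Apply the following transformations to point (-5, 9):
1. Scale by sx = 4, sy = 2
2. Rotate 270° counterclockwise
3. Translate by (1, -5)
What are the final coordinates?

Step 1: Scale → (-20, 18)
Step 2: Rotate 270° → (18, 20)
Step 3: Translate → (19, 15)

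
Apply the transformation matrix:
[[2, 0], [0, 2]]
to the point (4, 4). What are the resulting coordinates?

Matrix multiplication:
[[2, 0], [0, 2]] × [4, 4]ᵀ
= [(2)(4) + (0)(4), (0)(4) + (2)(4)]ᵀ
= [8, 8]ᵀ
Result: (8, 8)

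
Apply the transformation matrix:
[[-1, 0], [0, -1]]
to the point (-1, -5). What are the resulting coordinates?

Matrix multiplication:
[[-1, 0], [0, -1]] × [-1, -5]ᵀ
= [(-1)(-1) + (0)(-5), (0)(-1) + (-1)(-5)]ᵀ
= [1, 5]ᵀ
Result: (1, 5)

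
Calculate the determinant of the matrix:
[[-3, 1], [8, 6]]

For a 2×2 matrix [[a, b], [c, d]], det = ad - bc
det = (-3)(6) - (1)(8) = -18 - 8 = -26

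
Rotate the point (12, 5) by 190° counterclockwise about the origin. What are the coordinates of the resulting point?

Rotation matrix for 190°: [[cos 190°, -sin 190°], [sin 190°, cos 190°]] ≈ [[-0.984808, 0.173648], [-0.173648, -0.984808]]
[[-0.984808, 0.173648], [-0.173648, -0.984808]] × [12, 5]ᵀ ≈ [-10.9495, -7.0078]ᵀ
Result: (-10.9495, -7.0078)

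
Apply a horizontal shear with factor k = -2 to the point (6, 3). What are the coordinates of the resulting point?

Shear matrix for horizontal shear with factor k = -2:
[[1, -2], [0, 1]]
Result: (6, 3) → (0, 3)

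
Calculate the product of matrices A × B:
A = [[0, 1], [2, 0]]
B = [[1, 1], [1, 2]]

Matrix multiplication:
C[0][0] = 0×1 + 1×1 = 1
C[0][1] = 0×1 + 1×2 = 2
C[1][0] = 2×1 + 0×1 = 2
C[1][1] = 2×1 + 0×2 = 2
Result: [[1, 2], [2, 2]]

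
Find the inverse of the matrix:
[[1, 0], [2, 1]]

For [[a,b],[c,d]], inverse = (1/det)·[[d,-b],[-c,a]]
det = (1)(1) - (0)(2) = 1 - 0 = 1
Inverse = [[1, 0], [-2, 1]]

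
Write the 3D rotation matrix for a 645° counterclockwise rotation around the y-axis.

Rotation matrix for counterclockwise 645° around y-axis:
cos(645°) = 0.2588, sin(645°) = -0.9659
Result: [[0.2588, 0, -0.9659], [0, 1, 0], [0.9659, 0, 0.2588]]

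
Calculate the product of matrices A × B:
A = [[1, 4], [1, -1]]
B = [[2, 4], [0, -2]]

Matrix multiplication:
C[0][0] = 1×2 + 4×0 = 2
C[0][1] = 1×4 + 4×-2 = -4
C[1][0] = 1×2 + -1×0 = 2
C[1][1] = 1×4 + -1×-2 = 6
Result: [[2, -4], [2, 6]]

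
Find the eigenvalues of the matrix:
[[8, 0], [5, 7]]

Characteristic equation: det(A - λI) = 0
λ² - (trace)λ + (det) = 0
trace = 8 + 7 = 15, det = (8)(7) - (0)(5) = 56
λ² - (15)λ + (56) = 0
λ = (15 ± √((15)² - 4·(56))) / 2 = (15 ± √1) / 2
Solving: λ = 7, 8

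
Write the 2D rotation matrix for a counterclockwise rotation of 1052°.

Rotation matrix formula: [[cos θ, -sin θ], [sin θ, cos θ]]
For θ = 1052°:
cos(1052°) = 0.8829
sin(1052°) = -0.4695
Result: [[0.8829, 0.4695], [-0.4695, 0.8829]]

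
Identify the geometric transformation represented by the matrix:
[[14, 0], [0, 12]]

This matrix represents: non-uniform scaling by sx = 14, sy = 12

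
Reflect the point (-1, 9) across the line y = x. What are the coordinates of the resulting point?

Reflection across line y = x: (-1, 9) → (9, -1)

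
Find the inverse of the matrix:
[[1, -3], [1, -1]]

For [[a,b],[c,d]], inverse = (1/det)·[[d,-b],[-c,a]]
det = (1)(-1) - (-3)(1) = -1 - -3 = 2
Inverse = (1/2)·[[-1, 3], [-1, 1]]
= [[-1/2, 3/2], [-1/2, 1/2]]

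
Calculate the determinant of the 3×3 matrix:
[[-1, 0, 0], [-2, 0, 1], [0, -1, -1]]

Expansion along first row:
det = -1·det([[0,1],[-1,-1]]) - 0·det([[-2,1],[0,-1]]) + 0·det([[-2,0],[0,-1]])
    = -1·(0·-1 - 1·-1) - 0·(-2·-1 - 1·0) + 0·(-2·-1 - 0·0)
    = -1·1 - 0·2 + 0·2
    = -1 + 0 + 0 = -1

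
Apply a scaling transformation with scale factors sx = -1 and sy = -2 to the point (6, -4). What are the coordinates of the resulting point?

Scaling matrix:
[[-1, 0], [0, -2]]
Result: (6 × -1, -4 × -2) = (-6, 8)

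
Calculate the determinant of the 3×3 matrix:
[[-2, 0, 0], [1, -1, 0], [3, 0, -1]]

Expansion along first row:
det = -2·det([[-1,0],[0,-1]]) - 0·det([[1,0],[3,-1]]) + 0·det([[1,-1],[3,0]])
    = -2·(-1·-1 - 0·0) - 0·(1·-1 - 0·3) + 0·(1·0 - -1·3)
    = -2·1 - 0·-1 + 0·3
    = -2 + 0 + 0 = -2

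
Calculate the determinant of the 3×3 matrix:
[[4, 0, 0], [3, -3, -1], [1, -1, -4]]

Expansion along first row:
det = 4·det([[-3,-1],[-1,-4]]) - 0·det([[3,-1],[1,-4]]) + 0·det([[3,-3],[1,-1]])
    = 4·(-3·-4 - -1·-1) - 0·(3·-4 - -1·1) + 0·(3·-1 - -3·1)
    = 4·11 - 0·-11 + 0·0
    = 44 + 0 + 0 = 44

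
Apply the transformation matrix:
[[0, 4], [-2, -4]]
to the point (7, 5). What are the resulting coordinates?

Matrix multiplication:
[[0, 4], [-2, -4]] × [7, 5]ᵀ
= [(0)(7) + (4)(5), (-2)(7) + (-4)(5)]ᵀ
= [20, -34]ᵀ
Result: (20, -34)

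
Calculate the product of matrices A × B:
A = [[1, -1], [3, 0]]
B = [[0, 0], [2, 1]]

Matrix multiplication:
C[0][0] = 1×0 + -1×2 = -2
C[0][1] = 1×0 + -1×1 = -1
C[1][0] = 3×0 + 0×2 = 0
C[1][1] = 3×0 + 0×1 = 0
Result: [[-2, -1], [0, 0]]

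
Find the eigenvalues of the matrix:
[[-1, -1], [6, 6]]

Characteristic equation: det(A - λI) = 0
λ² - (trace)λ + (det) = 0
trace = -1 + 6 = 5, det = (-1)(6) - (-1)(6) = 0
λ² - (5)λ + (0) = 0
λ = (5 ± √((5)² - 4·(0))) / 2 = (5 ± √25) / 2
Solving: λ = 0, 5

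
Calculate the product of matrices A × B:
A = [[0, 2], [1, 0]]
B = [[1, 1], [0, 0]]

Matrix multiplication:
C[0][0] = 0×1 + 2×0 = 0
C[0][1] = 0×1 + 2×0 = 0
C[1][0] = 1×1 + 0×0 = 1
C[1][1] = 1×1 + 0×0 = 1
Result: [[0, 0], [1, 1]]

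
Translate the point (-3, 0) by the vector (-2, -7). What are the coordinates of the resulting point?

Translation by (-2, -7) (homogeneous matrix [[1, 0, -2], [0, 1, -7], [0, 0, 1]]):
x' = -3 + -2 = -5
y' = 0 + -7 = -7
Result: (-5, -7)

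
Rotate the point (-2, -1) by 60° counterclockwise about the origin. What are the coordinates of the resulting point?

Rotation matrix for 60°: [[cos 60°, -sin 60°], [sin 60°, cos 60°]] ≈ [[0.500000, -0.866025], [0.866025, 0.500000]]
[[0.500000, -0.866025], [0.866025, 0.500000]] × [-2, -1]ᵀ ≈ [-0.1340, -2.2321]ᵀ
Result: (-0.1340, -2.2321)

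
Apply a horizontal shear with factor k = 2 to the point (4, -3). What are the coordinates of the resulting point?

Shear matrix for horizontal shear with factor k = 2:
[[1, 2], [0, 1]]
Result: (4, -3) → (-2, -3)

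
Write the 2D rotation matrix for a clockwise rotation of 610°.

Rotation matrix formula: [[cos θ, -sin θ], [sin θ, cos θ]]
A clockwise rotation by 610° is equivalent to a counterclockwise rotation by -610°.
For θ = -610°:
cos(-610°) = -0.3420
sin(-610°) = 0.9397
Result: [[-0.3420, -0.9397], [0.9397, -0.3420]]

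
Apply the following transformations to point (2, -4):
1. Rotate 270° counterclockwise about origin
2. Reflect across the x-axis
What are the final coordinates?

Step 1: Rotate 270° → (-4, -2)
Step 2: Reflect across x-axis → (-4, 2)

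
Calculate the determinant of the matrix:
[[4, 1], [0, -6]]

For a 2×2 matrix [[a, b], [c, d]], det = ad - bc
det = (4)(-6) - (1)(0) = -24 - 0 = -24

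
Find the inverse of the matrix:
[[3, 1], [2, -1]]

For [[a,b],[c,d]], inverse = (1/det)·[[d,-b],[-c,a]]
det = (3)(-1) - (1)(2) = -3 - 2 = -5
Inverse = (1/-5)·[[-1, -1], [-2, 3]]
= [[1/5, 1/5], [2/5, -3/5]]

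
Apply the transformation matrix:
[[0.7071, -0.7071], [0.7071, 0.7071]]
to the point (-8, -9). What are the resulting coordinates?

Matrix multiplication:
[[0.7071, -0.7071], [0.7071, 0.7071]] × [-8, -9]ᵀ
= [(0.7071)(-8) + (-0.7071)(-9), (0.7071)(-8) + (0.7071)(-9)]ᵀ
= [0.7071, -12.0207]ᵀ
Result: (0.7071, -12.0207)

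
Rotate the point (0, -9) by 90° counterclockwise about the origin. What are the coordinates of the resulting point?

Rotation matrix for 90°: [[cos 90°, -sin 90°], [sin 90°, cos 90°]] = [[0, -1], [1, 0]]
[[0, -1], [1, 0]] × [0, -9]ᵀ = [9, 0]ᵀ
Result: (9, 0)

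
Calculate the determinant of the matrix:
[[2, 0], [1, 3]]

For a 2×2 matrix [[a, b], [c, d]], det = ad - bc
det = (2)(3) - (0)(1) = 6 - 0 = 6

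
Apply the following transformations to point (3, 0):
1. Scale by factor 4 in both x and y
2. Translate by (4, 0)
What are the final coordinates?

Step 1: Scale (3, 0) by 4 → (12, 0)
Step 2: Translate by (4, 0) → (16, 0)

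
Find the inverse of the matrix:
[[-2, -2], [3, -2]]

For [[a,b],[c,d]], inverse = (1/det)·[[d,-b],[-c,a]]
det = (-2)(-2) - (-2)(3) = 4 - -6 = 10
Inverse = (1/10)·[[-2, 2], [-3, -2]]
= [[-1/5, 1/5], [-3/10, -1/5]]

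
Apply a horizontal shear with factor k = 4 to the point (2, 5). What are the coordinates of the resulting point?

Shear matrix for horizontal shear with factor k = 4:
[[1, 4], [0, 1]]
Result: (2, 5) → (22, 5)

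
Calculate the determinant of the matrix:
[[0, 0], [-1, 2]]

For a 2×2 matrix [[a, b], [c, d]], det = ad - bc
det = (0)(2) - (0)(-1) = 0 - 0 = 0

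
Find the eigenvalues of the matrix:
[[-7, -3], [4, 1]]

Characteristic equation: det(A - λI) = 0
λ² - (trace)λ + (det) = 0
trace = -7 + 1 = -6, det = (-7)(1) - (-3)(4) = 5
λ² - (-6)λ + (5) = 0
λ = (-6 ± √((-6)² - 4·(5))) / 2 = (-6 ± √16) / 2
Solving: λ = -5, -1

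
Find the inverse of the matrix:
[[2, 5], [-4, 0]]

For [[a,b],[c,d]], inverse = (1/det)·[[d,-b],[-c,a]]
det = (2)(0) - (5)(-4) = 0 - -20 = 20
Inverse = (1/20)·[[0, -5], [4, 2]]
= [[0, -1/4], [1/5, 1/10]]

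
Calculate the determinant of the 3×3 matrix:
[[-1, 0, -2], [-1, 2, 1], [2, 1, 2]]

Expansion along first row:
det = -1·det([[2,1],[1,2]]) - 0·det([[-1,1],[2,2]]) + -2·det([[-1,2],[2,1]])
    = -1·(2·2 - 1·1) - 0·(-1·2 - 1·2) + -2·(-1·1 - 2·2)
    = -1·3 - 0·-4 + -2·-5
    = -3 + 0 + 10 = 7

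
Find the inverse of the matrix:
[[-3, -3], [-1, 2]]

For [[a,b],[c,d]], inverse = (1/det)·[[d,-b],[-c,a]]
det = (-3)(2) - (-3)(-1) = -6 - 3 = -9
Inverse = (1/-9)·[[2, 3], [1, -3]]
= [[-2/9, -1/3], [-1/9, 1/3]]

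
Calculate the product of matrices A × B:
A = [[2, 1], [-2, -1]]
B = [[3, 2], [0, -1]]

Matrix multiplication:
C[0][0] = 2×3 + 1×0 = 6
C[0][1] = 2×2 + 1×-1 = 3
C[1][0] = -2×3 + -1×0 = -6
C[1][1] = -2×2 + -1×-1 = -3
Result: [[6, 3], [-6, -3]]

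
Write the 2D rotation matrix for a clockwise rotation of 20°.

Rotation matrix formula: [[cos θ, -sin θ], [sin θ, cos θ]]
A clockwise rotation by 20° is equivalent to a counterclockwise rotation by -20°.
For θ = -20°:
cos(-20°) = 0.9397
sin(-20°) = -0.3420
Result: [[0.9397, 0.3420], [-0.3420, 0.9397]]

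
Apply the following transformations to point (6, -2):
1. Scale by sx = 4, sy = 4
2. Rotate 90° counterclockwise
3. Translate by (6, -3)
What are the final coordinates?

Step 1: Scale → (24, -8)
Step 2: Rotate 90° → (8, 24)
Step 3: Translate → (14, 21)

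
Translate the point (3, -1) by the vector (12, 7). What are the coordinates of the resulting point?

Translation by (12, 7) (homogeneous matrix [[1, 0, 12], [0, 1, 7], [0, 0, 1]]):
x' = 3 + 12 = 15
y' = -1 + 7 = 6
Result: (15, 6)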